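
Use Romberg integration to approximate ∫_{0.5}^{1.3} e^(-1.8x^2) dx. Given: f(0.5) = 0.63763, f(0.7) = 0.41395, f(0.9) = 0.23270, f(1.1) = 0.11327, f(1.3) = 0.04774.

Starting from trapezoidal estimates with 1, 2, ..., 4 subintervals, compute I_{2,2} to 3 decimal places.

0.217

I_{0,0} (trapezoid, 1 panel, h=0.8000): 0.27415
I_{1,0} (trapezoid, 2 panels, h=0.4000): 0.23015
I_{2,0} (trapezoid, 4 panels, h=0.2000): 0.22052
I_{1,1} = 0.23015 + (0.23015 − 0.27415)/3 = 0.21548
I_{2,1} = 0.22052 + (0.22052 − 0.23015)/3 = 0.21731
I_{2,2} = 0.21731 + (0.21731 − 0.21548)/15 = 0.21743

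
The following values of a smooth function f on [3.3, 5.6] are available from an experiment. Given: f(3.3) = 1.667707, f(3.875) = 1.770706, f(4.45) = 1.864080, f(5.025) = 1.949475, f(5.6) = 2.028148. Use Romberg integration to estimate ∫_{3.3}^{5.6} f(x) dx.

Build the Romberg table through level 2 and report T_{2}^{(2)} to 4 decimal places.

T_{0}^{(0)} (trapezoid, 1 panel, h=2.3000): 4.250233
T_{1}^{(0)} (trapezoid, 2 panels, h=1.1500): 4.268809
T_{2}^{(0)} (trapezoid, 4 panels, h=0.5750): 4.273508
T_{1}^{(1)} = 4.268809 + (4.268809 − 4.250233)/3 = 4.275001
T_{2}^{(1)} = 4.273508 + (4.273508 − 4.268809)/3 = 4.275074
T_{2}^{(2)} = 4.275074 + (4.275074 − 4.275001)/15 = 4.275079

4.2751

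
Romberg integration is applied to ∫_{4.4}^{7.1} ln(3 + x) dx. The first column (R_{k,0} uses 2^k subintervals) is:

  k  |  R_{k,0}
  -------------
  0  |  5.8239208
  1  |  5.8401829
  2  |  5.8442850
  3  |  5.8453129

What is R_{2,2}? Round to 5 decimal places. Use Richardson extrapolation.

Richardson extrapolation on the trapezoidal column (denominator 4−1=3):
R_{1,1} = (4·5.8401829 − 5.8239208) / 3 = 5.8456036
R_{2,1} = 5.8442850 + (5.8442850 − 5.8401829)/3 = 5.8456524
R_{2,2} = (16·5.8456524 − 5.8456036) / 15 = 5.8456557

5.84566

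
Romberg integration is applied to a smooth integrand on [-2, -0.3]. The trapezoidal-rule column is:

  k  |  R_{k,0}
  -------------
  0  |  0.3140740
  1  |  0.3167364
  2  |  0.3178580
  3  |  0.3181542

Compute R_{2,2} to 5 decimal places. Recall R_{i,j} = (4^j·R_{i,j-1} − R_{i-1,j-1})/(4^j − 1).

R_{1,1} = 0.3167364 + (0.3167364 − 0.3140740)/3 = 0.3176239
R_{2,1} = 0.3178580 + (0.3178580 − 0.3167364)/3 = 0.3182319
R_{2,2} = 0.3182319 + (0.3182319 − 0.3176239)/15 = 0.3182724

0.31827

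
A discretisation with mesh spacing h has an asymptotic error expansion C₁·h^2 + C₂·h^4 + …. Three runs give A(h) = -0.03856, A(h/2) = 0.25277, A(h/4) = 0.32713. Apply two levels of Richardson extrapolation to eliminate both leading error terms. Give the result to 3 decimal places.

First eliminate the h^2 term (factor 2^2 = 4):
  B₁ = (4·0.25277 − (-0.03856))/3 = 0.34988
  B₂ = (4·0.32713 − 0.25277)/3 = 0.35192
Then eliminate the h^4 term (factor 2^4 = 16):
  (16·0.35192 − 0.34988)/15 = 0.35206

0.352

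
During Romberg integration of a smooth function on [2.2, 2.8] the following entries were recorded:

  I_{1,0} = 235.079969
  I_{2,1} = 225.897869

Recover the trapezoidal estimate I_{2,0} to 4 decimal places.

228.1934

From I_{2,1} = (4·I_{2,0} − I_{1,0})/3, solve for I_{2,0}:
4·I_{2,0} = 3·225.897869 + 235.079969 = 912.773576
I_{2,0} = 228.193394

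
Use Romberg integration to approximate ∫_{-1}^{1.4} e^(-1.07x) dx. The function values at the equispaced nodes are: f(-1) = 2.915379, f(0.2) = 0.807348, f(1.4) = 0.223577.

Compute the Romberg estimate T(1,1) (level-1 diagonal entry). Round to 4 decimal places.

2.5473

T(0,0) (trapezoid, 1 panel, h=2.4000): 3.766747
T(1,0) (trapezoid, 2 panels, h=1.2000): 2.852191
T(1,1) = 2.852191 + (2.852191 − 3.766747)/3 = 2.547339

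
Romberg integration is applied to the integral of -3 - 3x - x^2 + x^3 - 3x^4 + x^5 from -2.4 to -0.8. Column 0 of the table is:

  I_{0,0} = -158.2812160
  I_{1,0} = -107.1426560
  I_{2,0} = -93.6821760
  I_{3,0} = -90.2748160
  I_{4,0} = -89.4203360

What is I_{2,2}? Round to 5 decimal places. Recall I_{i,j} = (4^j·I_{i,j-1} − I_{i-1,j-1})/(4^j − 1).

I_{1,1} = (4·(-107.1426560) − (-158.2812160)) / 3 = -90.0964693
I_{2,1} = (4·(-93.6821760) − (-107.1426560)) / 3 = -89.1953493
I_{2,2} = -89.1953493 + (-89.1953493 − (-90.0964693))/15 = -89.1352746

-89.13527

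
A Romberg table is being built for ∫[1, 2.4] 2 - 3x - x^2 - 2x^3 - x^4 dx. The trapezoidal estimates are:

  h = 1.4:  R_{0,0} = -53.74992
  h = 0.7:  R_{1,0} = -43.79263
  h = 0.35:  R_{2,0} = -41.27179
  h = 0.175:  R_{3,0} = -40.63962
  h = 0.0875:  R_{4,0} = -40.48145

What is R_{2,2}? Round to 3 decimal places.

R_{1,1} = (4·(-43.79263) − (-53.74992)) / 3 = -40.47353
R_{2,1} = -41.27179 + (-41.27179 − (-43.79263))/3 = -40.43151
R_{2,2} = -40.43151 + (-40.43151 − (-40.47353))/15 = -40.42871
(Column j=1 coincides with Simpson's rule on the same nodes.)

-40.429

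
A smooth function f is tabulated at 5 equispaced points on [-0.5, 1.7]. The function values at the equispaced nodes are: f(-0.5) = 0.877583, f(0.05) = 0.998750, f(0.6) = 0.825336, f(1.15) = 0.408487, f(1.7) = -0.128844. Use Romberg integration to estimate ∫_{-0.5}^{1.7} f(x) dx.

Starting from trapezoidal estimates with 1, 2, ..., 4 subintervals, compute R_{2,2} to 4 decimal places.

1.4710

R_{0,0} (trapezoid, 1 panel, h=2.2000): 0.823613
R_{1,0} (trapezoid, 2 panels, h=1.1000): 1.319676
R_{2,0} (trapezoid, 4 panels, h=0.5500): 1.433818
R_{1,1} = 1.319676 + (1.319676 − 0.823613)/3 = 1.485030
R_{2,1} = 1.433818 + (1.433818 − 1.319676)/3 = 1.471865
R_{2,2} = 1.471865 + (1.471865 − 1.485030)/15 = 1.470987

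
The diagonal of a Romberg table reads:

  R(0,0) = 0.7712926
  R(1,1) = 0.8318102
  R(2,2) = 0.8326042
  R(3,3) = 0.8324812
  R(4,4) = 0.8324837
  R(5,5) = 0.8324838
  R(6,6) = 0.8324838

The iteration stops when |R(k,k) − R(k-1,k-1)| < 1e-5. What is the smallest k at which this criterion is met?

k = 4

|R(1,1) − R(0,0)| = 0.0605176 ≥ 1e-5
|R(2,2) − R(1,1)| = 0.0007940 ≥ 1e-5
|R(3,3) − R(2,2)| = 0.0001230 ≥ 1e-5
|R(4,4) − R(3,3)| = 0.0000025 < 1e-5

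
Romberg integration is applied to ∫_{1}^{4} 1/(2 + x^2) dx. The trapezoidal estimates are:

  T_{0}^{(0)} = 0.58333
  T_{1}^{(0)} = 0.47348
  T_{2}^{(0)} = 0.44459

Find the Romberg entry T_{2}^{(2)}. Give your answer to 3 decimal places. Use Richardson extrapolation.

Richardson extrapolation on the trapezoidal column (denominator 4−1=3):
T_{1}^{(1)} = 0.47348 + (0.47348 − 0.58333)/3 = 0.43686
T_{2}^{(1)} = 0.44459 + (0.44459 − 0.47348)/3 = 0.43496
T_{2}^{(2)} = 0.43496 + (0.43496 − 0.43686)/15 = 0.43483

0.435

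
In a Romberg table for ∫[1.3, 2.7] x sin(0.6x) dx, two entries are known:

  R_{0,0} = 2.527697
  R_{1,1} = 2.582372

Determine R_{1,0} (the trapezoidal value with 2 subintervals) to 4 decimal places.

From R_{1,1} = (4·R_{1,0} − R_{0,0})/3, solve for R_{1,0}:
4·R_{1,0} = 3·2.582372 + 2.527697 = 10.274813
R_{1,0} = 2.568703

2.5687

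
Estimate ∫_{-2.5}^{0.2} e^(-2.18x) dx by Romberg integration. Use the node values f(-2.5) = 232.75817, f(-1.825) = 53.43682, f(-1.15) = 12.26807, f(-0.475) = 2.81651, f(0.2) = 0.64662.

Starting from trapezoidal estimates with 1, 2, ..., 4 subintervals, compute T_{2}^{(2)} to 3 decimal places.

T_{0}^{(0)} (trapezoid, 1 panel, h=2.7000): 315.09647
T_{1}^{(0)} (trapezoid, 2 panels, h=1.3500): 174.11013
T_{2}^{(0)} (trapezoid, 4 panels, h=0.6750): 125.02606
T_{1}^{(1)} = 174.11013 + (174.11013 − 315.09647)/3 = 127.11468
T_{2}^{(1)} = 125.02606 + (125.02606 − 174.11013)/3 = 108.66470
T_{2}^{(2)} = 108.66470 + (108.66470 − 127.11468)/15 = 107.43470

107.435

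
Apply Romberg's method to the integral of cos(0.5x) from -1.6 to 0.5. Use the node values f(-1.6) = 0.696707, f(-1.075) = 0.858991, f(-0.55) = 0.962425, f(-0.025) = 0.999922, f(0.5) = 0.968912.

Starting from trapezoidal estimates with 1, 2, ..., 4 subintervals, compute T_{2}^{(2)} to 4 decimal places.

1.9295

T_{0}^{(0)} (trapezoid, 1 panel, h=2.1000): 1.748900
T_{1}^{(0)} (trapezoid, 2 panels, h=1.0500): 1.884996
T_{2}^{(0)} (trapezoid, 4 panels, h=0.5250): 1.918427
T_{1}^{(1)} = 1.884996 + (1.884996 − 1.748900)/3 = 1.930361
T_{2}^{(1)} = 1.918427 + (1.918427 − 1.884996)/3 = 1.929571
T_{2}^{(2)} = 1.929571 + (1.929571 − 1.930361)/15 = 1.929518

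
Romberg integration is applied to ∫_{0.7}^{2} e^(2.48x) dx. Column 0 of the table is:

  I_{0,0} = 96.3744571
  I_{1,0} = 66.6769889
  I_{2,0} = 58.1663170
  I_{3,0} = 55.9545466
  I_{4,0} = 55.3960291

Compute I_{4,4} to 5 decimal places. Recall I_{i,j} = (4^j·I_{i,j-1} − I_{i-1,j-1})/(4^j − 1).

I_{1,1} = 66.6769889 + (66.6769889 − 96.3744571)/3 = 56.7778328
I_{2,1} = 58.1663170 + (58.1663170 − 66.6769889)/3 = 55.3294264
I_{3,1} = 55.9545466 + (55.9545466 − 58.1663170)/3 = 55.2172898
I_{4,1} = (4·55.3960291 − 55.9545466) / 3 = 55.2098566
I_{2,2} = (16·55.3294264 − 56.7778328) / 15 = 55.2328660
I_{3,2} = 55.2172898 + (55.2172898 − 55.3294264)/15 = 55.2098140
I_{4,2} = 55.2098566 + (55.2098566 − 55.2172898)/15 = 55.2093611
I_{3,3} = (64·55.2098140 − 55.2328660) / 63 = 55.2094481
I_{4,3} = 55.2093611 + (55.2093611 − 55.2098140)/63 = 55.2093539
I_{4,4} = (256·55.2093539 − 55.2094481) / 255 = 55.2093535

55.20935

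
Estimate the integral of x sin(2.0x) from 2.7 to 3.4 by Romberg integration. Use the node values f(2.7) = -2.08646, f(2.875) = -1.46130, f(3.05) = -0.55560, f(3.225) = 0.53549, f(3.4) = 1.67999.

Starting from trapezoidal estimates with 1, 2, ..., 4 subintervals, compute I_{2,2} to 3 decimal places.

I_{0,0} (trapezoid, 1 panel, h=0.7000): -0.14226
I_{1,0} (trapezoid, 2 panels, h=0.3500): -0.26559
I_{2,0} (trapezoid, 4 panels, h=0.1750): -0.29481
I_{1,1} = -0.26559 + (-0.26559 − (-0.14226))/3 = -0.30670
I_{2,1} = -0.29481 + (-0.29481 − (-0.26559))/3 = -0.30455
I_{2,2} = -0.30455 + (-0.30455 − (-0.30670))/15 = -0.30441

-0.304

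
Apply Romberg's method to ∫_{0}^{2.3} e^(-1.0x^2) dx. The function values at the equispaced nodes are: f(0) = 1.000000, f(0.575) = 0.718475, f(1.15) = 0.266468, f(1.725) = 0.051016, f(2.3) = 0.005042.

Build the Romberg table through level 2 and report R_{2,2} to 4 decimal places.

R_{0,0} (trapezoid, 1 panel, h=2.3000): 1.155798
R_{1,0} (trapezoid, 2 panels, h=1.1500): 0.884337
R_{2,0} (trapezoid, 4 panels, h=0.5750): 0.884626
R_{1,1} = 0.884337 + (0.884337 − 1.155798)/3 = 0.793850
R_{2,1} = 0.884626 + (0.884626 − 0.884337)/3 = 0.884722
R_{2,2} = 0.884722 + (0.884722 − 0.793850)/15 = 0.890780

0.8908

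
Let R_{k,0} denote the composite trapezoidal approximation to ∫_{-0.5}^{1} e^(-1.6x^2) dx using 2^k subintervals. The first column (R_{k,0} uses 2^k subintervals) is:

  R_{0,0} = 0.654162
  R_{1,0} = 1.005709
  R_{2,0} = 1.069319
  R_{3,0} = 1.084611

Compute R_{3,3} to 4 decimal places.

Richardson extrapolation on the trapezoidal column (denominator 4−1=3):
R_{1,1} = (4·1.005709 − 0.654162) / 3 = 1.122891
R_{2,1} = (4·1.069319 − 1.005709) / 3 = 1.090522
R_{3,1} = 1.084611 + (1.084611 − 1.069319)/3 = 1.089708
R_{2,2} = 1.090522 + (1.090522 − 1.122891)/15 = 1.088364
R_{3,2} = 1.089708 + (1.089708 − 1.090522)/15 = 1.089654
R_{3,3} = (64·1.089654 − 1.088364) / 63 = 1.089674

1.0897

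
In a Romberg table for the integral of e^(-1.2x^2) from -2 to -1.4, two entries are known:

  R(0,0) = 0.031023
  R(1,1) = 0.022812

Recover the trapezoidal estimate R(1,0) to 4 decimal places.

From R(1,1) = (4·R(1,0) − R(0,0))/3, solve for R(1,0):
4·R(1,0) = 3·0.022812 + 0.031023 = 0.099459
R(1,0) = 0.024865

0.0249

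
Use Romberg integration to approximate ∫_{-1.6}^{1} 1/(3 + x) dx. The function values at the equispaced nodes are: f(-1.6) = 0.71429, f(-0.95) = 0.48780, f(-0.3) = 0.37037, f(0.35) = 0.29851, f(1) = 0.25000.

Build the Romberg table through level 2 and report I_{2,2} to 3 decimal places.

I_{0,0} (trapezoid, 1 panel, h=2.6000): 1.25358
I_{1,0} (trapezoid, 2 panels, h=1.3000): 1.10827
I_{2,0} (trapezoid, 4 panels, h=0.6500): 1.06524
I_{1,1} = 1.10827 + (1.10827 − 1.25358)/3 = 1.05983
I_{2,1} = 1.06524 + (1.06524 − 1.10827)/3 = 1.05090
I_{2,2} = 1.05090 + (1.05090 − 1.05983)/15 = 1.05030

1.050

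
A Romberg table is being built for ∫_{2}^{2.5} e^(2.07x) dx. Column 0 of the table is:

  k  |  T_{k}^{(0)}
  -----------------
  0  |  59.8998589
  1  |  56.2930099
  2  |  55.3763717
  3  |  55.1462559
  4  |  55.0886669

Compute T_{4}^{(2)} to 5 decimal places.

Richardson extrapolation on the trapezoidal column (denominator 4−1=3):
T_{3}^{(1)} = (4·55.1462559 − 55.3763717) / 3 = 55.0695506
T_{4}^{(1)} = 55.0886669 + (55.0886669 − 55.1462559)/3 = 55.0694706
T_{4}^{(2)} = (16·55.0694706 − 55.0695506) / 15 = 55.0694653

55.06947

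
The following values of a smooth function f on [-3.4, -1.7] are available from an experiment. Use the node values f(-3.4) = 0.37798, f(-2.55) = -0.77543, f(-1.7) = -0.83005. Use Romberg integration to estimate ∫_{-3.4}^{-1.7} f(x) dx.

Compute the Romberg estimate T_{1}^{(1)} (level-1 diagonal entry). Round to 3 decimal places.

T_{0}^{(0)} (trapezoid, 1 panel, h=1.7000): -0.38426
T_{1}^{(0)} (trapezoid, 2 panels, h=0.8500): -0.85125
T_{1}^{(1)} = -0.85125 + (-0.85125 − (-0.38426))/3 = -1.00691

-1.007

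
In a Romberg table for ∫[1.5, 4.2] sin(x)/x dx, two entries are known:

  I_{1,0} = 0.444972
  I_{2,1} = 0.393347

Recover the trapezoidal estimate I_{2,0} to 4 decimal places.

From I_{2,1} = (4·I_{2,0} − I_{1,0})/3, solve for I_{2,0}:
4·I_{2,0} = 3·0.393347 + 0.444972 = 1.625013
I_{2,0} = 0.406253

0.4063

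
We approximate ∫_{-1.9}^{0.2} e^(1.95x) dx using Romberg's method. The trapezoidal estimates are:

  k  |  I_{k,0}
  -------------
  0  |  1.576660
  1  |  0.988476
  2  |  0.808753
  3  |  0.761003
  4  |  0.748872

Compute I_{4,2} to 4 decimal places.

Richardson extrapolation on the trapezoidal column (denominator 4−1=3):
I_{3,1} = (4·0.761003 − 0.808753) / 3 = 0.745086
I_{4,1} = (4·0.748872 − 0.761003) / 3 = 0.744828
I_{4,2} = (16·0.744828 − 0.745086) / 15 = 0.744811
(Column j=1 coincides with Simpson's rule on the same nodes.)

0.7448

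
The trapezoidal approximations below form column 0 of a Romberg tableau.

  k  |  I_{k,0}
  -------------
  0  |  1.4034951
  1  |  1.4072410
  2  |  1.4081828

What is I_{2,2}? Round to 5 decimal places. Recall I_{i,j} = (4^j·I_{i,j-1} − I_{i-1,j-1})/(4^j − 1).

1.40850

I_{1,1} = (4·1.4072410 − 1.4034951) / 3 = 1.4084896
I_{2,1} = 1.4081828 + (1.4081828 − 1.4072410)/3 = 1.4084967
I_{2,2} = (16·1.4084967 − 1.4084896) / 15 = 1.4084972
(Column j=1 coincides with Simpson's rule on the same nodes.)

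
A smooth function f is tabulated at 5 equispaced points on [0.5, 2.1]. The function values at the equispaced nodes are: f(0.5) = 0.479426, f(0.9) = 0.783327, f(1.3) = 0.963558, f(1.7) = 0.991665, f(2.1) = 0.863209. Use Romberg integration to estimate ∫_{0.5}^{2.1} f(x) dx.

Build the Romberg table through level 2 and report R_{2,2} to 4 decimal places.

1.3824

R_{0,0} (trapezoid, 1 panel, h=1.6000): 1.074108
R_{1,0} (trapezoid, 2 panels, h=0.8000): 1.307900
R_{2,0} (trapezoid, 4 panels, h=0.4000): 1.363947
R_{1,1} = 1.307900 + (1.307900 − 1.074108)/3 = 1.385831
R_{2,1} = 1.363947 + (1.363947 − 1.307900)/3 = 1.382629
R_{2,2} = 1.382629 + (1.382629 − 1.385831)/15 = 1.382416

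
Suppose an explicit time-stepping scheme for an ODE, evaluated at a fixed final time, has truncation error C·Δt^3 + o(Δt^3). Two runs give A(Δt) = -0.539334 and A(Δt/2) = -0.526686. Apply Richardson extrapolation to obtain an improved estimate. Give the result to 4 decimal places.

-0.5249

Extrapolated value = (8·A(Δt/2) − A(Δt)) / (8 − 1)
= (8·(-0.526686) − (-0.539334)) / 7
= -3.674154 / 7 = -0.524879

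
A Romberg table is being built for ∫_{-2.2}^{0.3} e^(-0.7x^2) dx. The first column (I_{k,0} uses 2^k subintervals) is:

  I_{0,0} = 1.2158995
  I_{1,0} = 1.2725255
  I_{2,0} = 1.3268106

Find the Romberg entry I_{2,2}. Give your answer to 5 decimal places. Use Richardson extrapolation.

1.34847

I_{1,1} = 1.2725255 + (1.2725255 − 1.2158995)/3 = 1.2914008
I_{2,1} = (4·1.3268106 − 1.2725255) / 3 = 1.3449056
I_{2,2} = 1.3449056 + (1.3449056 − 1.2914008)/15 = 1.3484726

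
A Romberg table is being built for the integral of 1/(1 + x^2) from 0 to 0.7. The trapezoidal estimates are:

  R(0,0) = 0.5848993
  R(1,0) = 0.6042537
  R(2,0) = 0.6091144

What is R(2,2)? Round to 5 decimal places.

Richardson extrapolation on the trapezoidal column (denominator 4−1=3):
R(1,1) = 0.6042537 + (0.6042537 − 0.5848993)/3 = 0.6107052
R(2,1) = (4·0.6091144 − 0.6042537) / 3 = 0.6107346
R(2,2) = 0.6107346 + (0.6107346 − 0.6107052)/15 = 0.6107366
(Column j=1 coincides with Simpson's rule on the same nodes.)

0.61074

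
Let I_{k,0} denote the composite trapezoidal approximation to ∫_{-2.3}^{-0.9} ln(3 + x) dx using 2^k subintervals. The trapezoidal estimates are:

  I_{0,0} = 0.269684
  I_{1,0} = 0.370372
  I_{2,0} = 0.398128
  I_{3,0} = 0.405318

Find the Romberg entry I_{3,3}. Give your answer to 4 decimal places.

0.4077

Richardson extrapolation on the trapezoidal column (denominator 4−1=3):
I_{1,1} = 0.370372 + (0.370372 − 0.269684)/3 = 0.403935
I_{2,1} = (4·0.398128 − 0.370372) / 3 = 0.407380
I_{3,1} = (4·0.405318 − 0.398128) / 3 = 0.407715
I_{2,2} = (16·0.407380 − 0.403935) / 15 = 0.407610
I_{3,2} = (16·0.407715 − 0.407380) / 15 = 0.407737
I_{3,3} = 0.407737 + (0.407737 − 0.407610)/63 = 0.407739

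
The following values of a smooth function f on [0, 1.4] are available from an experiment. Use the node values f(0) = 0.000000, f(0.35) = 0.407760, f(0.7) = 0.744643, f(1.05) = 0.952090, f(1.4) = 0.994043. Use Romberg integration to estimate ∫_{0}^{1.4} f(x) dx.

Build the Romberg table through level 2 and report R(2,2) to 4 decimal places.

R(0,0) (trapezoid, 1 panel, h=1.4000): 0.695830
R(1,0) (trapezoid, 2 panels, h=0.7000): 0.869165
R(2,0) (trapezoid, 4 panels, h=0.3500): 0.910530
R(1,1) = 0.869165 + (0.869165 − 0.695830)/3 = 0.926943
R(2,1) = 0.910530 + (0.910530 − 0.869165)/3 = 0.924318
R(2,2) = 0.924318 + (0.924318 − 0.926943)/15 = 0.924143

0.9241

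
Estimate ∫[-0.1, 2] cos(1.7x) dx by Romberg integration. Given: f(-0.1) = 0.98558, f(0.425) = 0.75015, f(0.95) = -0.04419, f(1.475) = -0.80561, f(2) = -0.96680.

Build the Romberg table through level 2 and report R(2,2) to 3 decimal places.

R(0,0) (trapezoid, 1 panel, h=2.1000): 0.01972
R(1,0) (trapezoid, 2 panels, h=1.0500): -0.03654
R(2,0) (trapezoid, 4 panels, h=0.5250): -0.04739
R(1,1) = -0.03654 + (-0.03654 − 0.01972)/3 = -0.05529
R(2,1) = -0.04739 + (-0.04739 − (-0.03654))/3 = -0.05101
R(2,2) = -0.05101 + (-0.05101 − (-0.05529))/15 = -0.05072

-0.051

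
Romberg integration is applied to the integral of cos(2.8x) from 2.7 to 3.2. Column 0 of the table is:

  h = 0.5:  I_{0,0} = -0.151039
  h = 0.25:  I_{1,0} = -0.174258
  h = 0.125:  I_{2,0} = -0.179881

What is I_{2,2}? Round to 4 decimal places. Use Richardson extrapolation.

-0.1817

Richardson extrapolation on the trapezoidal column (denominator 4−1=3):
I_{1,1} = (4·(-0.174258) − (-0.151039)) / 3 = -0.181998
I_{2,1} = (4·(-0.179881) − (-0.174258)) / 3 = -0.181755
I_{2,2} = -0.181755 + (-0.181755 − (-0.181998))/15 = -0.181739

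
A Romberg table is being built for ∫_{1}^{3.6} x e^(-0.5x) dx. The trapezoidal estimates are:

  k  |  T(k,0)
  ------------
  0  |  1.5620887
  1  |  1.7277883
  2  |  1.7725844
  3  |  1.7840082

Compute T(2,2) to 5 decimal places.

1.78782

Richardson extrapolation on the trapezoidal column (denominator 4−1=3):
T(1,1) = (4·1.7277883 − 1.5620887) / 3 = 1.7830215
T(2,1) = (4·1.7725844 − 1.7277883) / 3 = 1.7875164
T(2,2) = 1.7875164 + (1.7875164 − 1.7830215)/15 = 1.7878161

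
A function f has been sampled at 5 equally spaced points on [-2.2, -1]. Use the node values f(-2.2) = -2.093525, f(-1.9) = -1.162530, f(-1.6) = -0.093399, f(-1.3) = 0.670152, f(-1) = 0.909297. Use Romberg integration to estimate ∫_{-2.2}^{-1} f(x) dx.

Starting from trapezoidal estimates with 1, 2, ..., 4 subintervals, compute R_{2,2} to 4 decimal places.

R_{0,0} (trapezoid, 1 panel, h=1.2000): -0.710537
R_{1,0} (trapezoid, 2 panels, h=0.6000): -0.411308
R_{2,0} (trapezoid, 4 panels, h=0.3000): -0.353367
R_{1,1} = -0.411308 + (-0.411308 − (-0.710537))/3 = -0.311565
R_{2,1} = -0.353367 + (-0.353367 − (-0.411308))/3 = -0.334053
R_{2,2} = -0.334053 + (-0.334053 − (-0.311565))/15 = -0.335552

-0.3356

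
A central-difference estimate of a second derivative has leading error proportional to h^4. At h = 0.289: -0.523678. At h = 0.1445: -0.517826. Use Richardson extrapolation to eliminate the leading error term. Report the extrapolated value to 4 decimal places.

The leading error scales as h^4; refining by a factor of 2 reduces it by 2^4 = 16.
Extrapolated value = (16·A(h/2) − A(h)) / (16 − 1)
= (16·(-0.517826) − (-0.523678)) / 15
= -7.761538 / 15 = -0.517436

-0.5174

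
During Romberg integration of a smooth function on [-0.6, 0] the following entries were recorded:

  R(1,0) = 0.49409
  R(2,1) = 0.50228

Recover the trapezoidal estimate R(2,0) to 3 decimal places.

From R(2,1) = (4·R(2,0) − R(1,0))/3, solve for R(2,0):
4·R(2,0) = 3·0.50228 + 0.49409 = 2.00093
R(2,0) = 0.50023

0.500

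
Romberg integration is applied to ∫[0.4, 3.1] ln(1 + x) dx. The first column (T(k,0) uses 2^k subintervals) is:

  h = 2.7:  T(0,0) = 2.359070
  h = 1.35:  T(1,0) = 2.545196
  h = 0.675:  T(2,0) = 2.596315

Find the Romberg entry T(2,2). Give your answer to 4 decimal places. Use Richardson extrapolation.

Richardson extrapolation on the trapezoidal column (denominator 4−1=3):
T(1,1) = 2.545196 + (2.545196 − 2.359070)/3 = 2.607238
T(2,1) = (4·2.596315 − 2.545196) / 3 = 2.613355
T(2,2) = (16·2.613355 − 2.607238) / 15 = 2.613763

2.6138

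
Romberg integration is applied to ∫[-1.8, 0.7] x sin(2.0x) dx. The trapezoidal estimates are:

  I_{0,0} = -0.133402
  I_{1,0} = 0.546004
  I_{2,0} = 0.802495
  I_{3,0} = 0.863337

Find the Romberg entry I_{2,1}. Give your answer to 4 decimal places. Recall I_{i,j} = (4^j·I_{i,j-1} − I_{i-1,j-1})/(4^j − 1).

Richardson extrapolation on the trapezoidal column (denominator 4−1=3):
I_{2,1} = 0.802495 + (0.802495 − 0.546004)/3 = 0.887992

0.8880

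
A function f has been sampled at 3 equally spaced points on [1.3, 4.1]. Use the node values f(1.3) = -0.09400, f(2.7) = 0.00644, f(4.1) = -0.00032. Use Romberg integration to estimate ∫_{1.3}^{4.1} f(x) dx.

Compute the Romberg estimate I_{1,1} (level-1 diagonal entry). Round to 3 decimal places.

I_{0,0} (trapezoid, 1 panel, h=2.8000): -0.13205
I_{1,0} (trapezoid, 2 panels, h=1.4000): -0.05701
I_{1,1} = -0.05701 + (-0.05701 − (-0.13205))/3 = -0.03200

-0.032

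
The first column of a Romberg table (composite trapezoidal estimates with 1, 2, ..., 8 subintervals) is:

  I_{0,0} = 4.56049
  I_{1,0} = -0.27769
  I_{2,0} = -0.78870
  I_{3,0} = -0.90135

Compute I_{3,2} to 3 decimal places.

I_{2,1} = (4·(-0.78870) − (-0.27769)) / 3 = -0.95904
I_{3,1} = (4·(-0.90135) − (-0.78870)) / 3 = -0.93890
I_{3,2} = (16·(-0.93890) − (-0.95904)) / 15 = -0.93756

-0.938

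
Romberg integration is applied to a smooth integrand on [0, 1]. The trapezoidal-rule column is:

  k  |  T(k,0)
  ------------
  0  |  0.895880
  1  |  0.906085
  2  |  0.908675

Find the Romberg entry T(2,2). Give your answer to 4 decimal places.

0.9095

Richardson extrapolation on the trapezoidal column (denominator 4−1=3):
T(1,1) = 0.906085 + (0.906085 − 0.895880)/3 = 0.909487
T(2,1) = 0.908675 + (0.908675 − 0.906085)/3 = 0.909538
T(2,2) = (16·0.909538 − 0.909487) / 15 = 0.909541
(Column j=1 coincides with Simpson's rule on the same nodes.)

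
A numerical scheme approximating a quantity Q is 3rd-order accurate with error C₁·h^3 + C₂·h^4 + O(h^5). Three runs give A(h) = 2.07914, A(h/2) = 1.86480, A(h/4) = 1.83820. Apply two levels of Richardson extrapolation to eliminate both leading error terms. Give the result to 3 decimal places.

1.834

First eliminate the h^3 term (factor 2^3 = 8):
  B₁ = (8·1.86480 − 2.07914)/7 = 1.83418
  B₂ = (8·1.83820 − 1.86480)/7 = 1.83440
Then eliminate the h^4 term (factor 2^4 = 16):
  (16·1.83440 − 1.83418)/15 = 1.83441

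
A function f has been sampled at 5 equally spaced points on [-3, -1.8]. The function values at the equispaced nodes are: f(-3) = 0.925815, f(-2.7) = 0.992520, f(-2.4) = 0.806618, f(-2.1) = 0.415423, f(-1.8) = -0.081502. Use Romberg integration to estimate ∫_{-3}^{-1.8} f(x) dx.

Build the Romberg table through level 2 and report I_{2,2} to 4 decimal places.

I_{0,0} (trapezoid, 1 panel, h=1.2000): 0.506588
I_{1,0} (trapezoid, 2 panels, h=0.6000): 0.737265
I_{2,0} (trapezoid, 4 panels, h=0.3000): 0.791015
I_{1,1} = 0.737265 + (0.737265 − 0.506588)/3 = 0.814157
I_{2,1} = 0.791015 + (0.791015 − 0.737265)/3 = 0.808932
I_{2,2} = 0.808932 + (0.808932 − 0.814157)/15 = 0.808584

0.8086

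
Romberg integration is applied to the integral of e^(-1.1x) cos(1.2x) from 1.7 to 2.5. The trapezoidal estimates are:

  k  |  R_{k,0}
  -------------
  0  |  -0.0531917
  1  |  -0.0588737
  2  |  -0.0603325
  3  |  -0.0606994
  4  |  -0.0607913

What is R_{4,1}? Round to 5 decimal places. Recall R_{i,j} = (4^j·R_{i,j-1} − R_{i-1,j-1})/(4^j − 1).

-0.06082

R_{4,1} = -0.0607913 + (-0.0607913 − (-0.0606994))/3 = -0.0608219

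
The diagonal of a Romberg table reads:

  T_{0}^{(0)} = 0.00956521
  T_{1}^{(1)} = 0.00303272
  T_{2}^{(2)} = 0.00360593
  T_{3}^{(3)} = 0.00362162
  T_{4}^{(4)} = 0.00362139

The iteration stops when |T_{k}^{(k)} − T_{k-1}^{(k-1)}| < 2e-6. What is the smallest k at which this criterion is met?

|T_{1}^{(1)} − T_{0}^{(0)}| = 0.00653249 ≥ 2e-6
|T_{2}^{(2)} − T_{1}^{(1)}| = 0.00057321 ≥ 2e-6
|T_{3}^{(3)} − T_{2}^{(2)}| = 0.00001569 ≥ 2e-6
|T_{4}^{(4)} − T_{3}^{(3)}| = 0.00000023 < 2e-6

k = 4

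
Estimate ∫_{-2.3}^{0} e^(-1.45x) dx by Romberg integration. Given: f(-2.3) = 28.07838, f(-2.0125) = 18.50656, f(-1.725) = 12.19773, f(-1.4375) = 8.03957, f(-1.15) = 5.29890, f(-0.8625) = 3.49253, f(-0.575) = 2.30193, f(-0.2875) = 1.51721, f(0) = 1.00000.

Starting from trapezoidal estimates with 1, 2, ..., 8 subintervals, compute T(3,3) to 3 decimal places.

T(0,0) (trapezoid, 1 panel, h=2.3000): 33.44014
T(1,0) (trapezoid, 2 panels, h=1.1500): 22.81380
T(2,0) (trapezoid, 4 panels, h=0.5750): 19.74421
T(3,0) (trapezoid, 8 panels, h=0.2875): 18.94442
T(1,1) = 22.81380 + (22.81380 − 33.44014)/3 = 19.27169
T(2,1) = 19.74421 + (19.74421 − 22.81380)/3 = 18.72101
T(3,1) = 18.94442 + (18.94442 − 19.74421)/3 = 18.67782
T(2,2) = 18.72101 + (18.72101 − 19.27169)/15 = 18.68430
T(3,2) = 18.67782 + (18.67782 − 18.72101)/15 = 18.67494
T(3,3) = 18.67494 + (18.67494 − 18.68430)/63 = 18.67479

18.675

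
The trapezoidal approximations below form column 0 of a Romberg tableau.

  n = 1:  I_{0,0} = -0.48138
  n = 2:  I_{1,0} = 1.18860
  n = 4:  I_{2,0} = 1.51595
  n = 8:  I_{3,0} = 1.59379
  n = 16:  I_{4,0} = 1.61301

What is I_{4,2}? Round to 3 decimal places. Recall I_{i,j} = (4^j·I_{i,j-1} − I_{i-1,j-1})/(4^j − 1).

1.619

I_{3,1} = (4·1.59379 − 1.51595) / 3 = 1.61974
I_{4,1} = (4·1.61301 − 1.59379) / 3 = 1.61942
I_{4,2} = (16·1.61942 − 1.61974) / 15 = 1.61940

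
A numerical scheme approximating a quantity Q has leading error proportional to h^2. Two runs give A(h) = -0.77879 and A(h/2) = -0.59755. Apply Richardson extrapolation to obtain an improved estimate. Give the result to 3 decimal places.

The leading error scales as h^2; refining by a factor of 2 reduces it by 2^2 = 4.
Extrapolated value = (4·A(h/2) − A(h)) / (4 − 1)
= (4·(-0.59755) − (-0.77879)) / 3
= -1.61141 / 3 = -0.53714

-0.537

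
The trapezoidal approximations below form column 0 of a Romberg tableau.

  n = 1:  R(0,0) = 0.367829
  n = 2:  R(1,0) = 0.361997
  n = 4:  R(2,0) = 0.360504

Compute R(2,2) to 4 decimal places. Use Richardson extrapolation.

Richardson extrapolation on the trapezoidal column (denominator 4−1=3):
R(1,1) = 0.361997 + (0.361997 − 0.367829)/3 = 0.360053
R(2,1) = 0.360504 + (0.360504 − 0.361997)/3 = 0.360006
R(2,2) = 0.360006 + (0.360006 − 0.360053)/15 = 0.360003
(Column j=1 coincides with Simpson's rule on the same nodes.)

0.3600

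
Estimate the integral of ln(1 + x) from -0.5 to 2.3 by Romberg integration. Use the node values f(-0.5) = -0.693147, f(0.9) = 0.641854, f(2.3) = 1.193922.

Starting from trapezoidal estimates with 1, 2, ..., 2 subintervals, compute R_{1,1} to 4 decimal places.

1.4318

R_{0,0} (trapezoid, 1 panel, h=2.8000): 0.701085
R_{1,0} (trapezoid, 2 panels, h=1.4000): 1.249138
R_{1,1} = 1.249138 + (1.249138 − 0.701085)/3 = 1.431822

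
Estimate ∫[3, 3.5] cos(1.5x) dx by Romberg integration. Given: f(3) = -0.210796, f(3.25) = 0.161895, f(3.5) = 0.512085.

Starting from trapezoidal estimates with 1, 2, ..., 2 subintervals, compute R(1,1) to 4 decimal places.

R(0,0) (trapezoid, 1 panel, h=0.5000): 0.075322
R(1,0) (trapezoid, 2 panels, h=0.2500): 0.078135
R(1,1) = 0.078135 + (0.078135 − 0.075322)/3 = 0.079073

0.0791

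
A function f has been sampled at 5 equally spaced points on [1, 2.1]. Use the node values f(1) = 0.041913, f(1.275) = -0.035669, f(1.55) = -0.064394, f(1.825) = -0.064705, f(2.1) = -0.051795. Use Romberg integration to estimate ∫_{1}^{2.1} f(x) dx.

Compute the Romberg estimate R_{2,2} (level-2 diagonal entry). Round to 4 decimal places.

R_{0,0} (trapezoid, 1 panel, h=1.1000): -0.005435
R_{1,0} (trapezoid, 2 panels, h=0.5500): -0.038134
R_{2,0} (trapezoid, 4 panels, h=0.2750): -0.046670
R_{1,1} = -0.038134 + (-0.038134 − (-0.005435))/3 = -0.049034
R_{2,1} = -0.046670 + (-0.046670 − (-0.038134))/3 = -0.049515
R_{2,2} = -0.049515 + (-0.049515 − (-0.049034))/15 = -0.049547

-0.0495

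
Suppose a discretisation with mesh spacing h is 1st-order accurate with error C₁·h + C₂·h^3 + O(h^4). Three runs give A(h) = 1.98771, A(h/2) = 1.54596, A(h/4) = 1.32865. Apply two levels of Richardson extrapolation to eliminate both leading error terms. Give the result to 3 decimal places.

1.112

First eliminate the h term (factor 2^1 = 2):
  B₁ = (2·1.54596 − 1.98771)/1 = 1.10421
  B₂ = (2·1.32865 − 1.54596)/1 = 1.11134
Then eliminate the h^3 term (factor 2^3 = 8):
  (8·1.11134 − 1.10421)/7 = 1.11236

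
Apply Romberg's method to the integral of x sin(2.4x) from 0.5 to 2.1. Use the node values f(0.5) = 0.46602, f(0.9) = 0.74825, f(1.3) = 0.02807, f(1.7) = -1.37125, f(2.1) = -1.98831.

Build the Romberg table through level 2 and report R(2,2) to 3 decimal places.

R(0,0) (trapezoid, 1 panel, h=1.6000): -1.21783
R(1,0) (trapezoid, 2 panels, h=0.8000): -0.58646
R(2,0) (trapezoid, 4 panels, h=0.4000): -0.54243
R(1,1) = -0.58646 + (-0.58646 − (-1.21783))/3 = -0.37600
R(2,1) = -0.54243 + (-0.54243 − (-0.58646))/3 = -0.52775
R(2,2) = -0.52775 + (-0.52775 − (-0.37600))/15 = -0.53787

-0.538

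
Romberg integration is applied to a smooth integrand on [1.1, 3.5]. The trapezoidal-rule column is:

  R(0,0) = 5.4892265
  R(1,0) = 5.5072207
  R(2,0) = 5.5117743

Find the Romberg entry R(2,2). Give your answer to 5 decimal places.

Richardson extrapolation on the trapezoidal column (denominator 4−1=3):
R(1,1) = 5.5072207 + (5.5072207 − 5.4892265)/3 = 5.5132188
R(2,1) = 5.5117743 + (5.5117743 − 5.5072207)/3 = 5.5132922
R(2,2) = 5.5132922 + (5.5132922 − 5.5132188)/15 = 5.5132971
(Column j=1 coincides with Simpson's rule on the same nodes.)

5.51330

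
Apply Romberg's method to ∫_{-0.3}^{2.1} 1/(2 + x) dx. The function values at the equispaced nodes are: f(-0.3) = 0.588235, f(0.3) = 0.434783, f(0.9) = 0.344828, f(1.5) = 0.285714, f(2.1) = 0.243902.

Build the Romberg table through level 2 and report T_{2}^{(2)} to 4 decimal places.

0.8805

T_{0}^{(0)} (trapezoid, 1 panel, h=2.4000): 0.998564
T_{1}^{(0)} (trapezoid, 2 panels, h=1.2000): 0.913076
T_{2}^{(0)} (trapezoid, 4 panels, h=0.6000): 0.888836
T_{1}^{(1)} = 0.913076 + (0.913076 − 0.998564)/3 = 0.884580
T_{2}^{(1)} = 0.888836 + (0.888836 − 0.913076)/3 = 0.880756
T_{2}^{(2)} = 0.880756 + (0.880756 − 0.884580)/15 = 0.880501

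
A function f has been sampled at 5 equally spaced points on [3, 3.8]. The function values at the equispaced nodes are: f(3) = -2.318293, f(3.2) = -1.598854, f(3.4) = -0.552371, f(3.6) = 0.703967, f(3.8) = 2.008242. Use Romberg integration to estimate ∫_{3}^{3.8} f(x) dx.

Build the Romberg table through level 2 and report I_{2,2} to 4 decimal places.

-0.3328

I_{0,0} (trapezoid, 1 panel, h=0.8000): -0.124020
I_{1,0} (trapezoid, 2 panels, h=0.4000): -0.282959
I_{2,0} (trapezoid, 4 panels, h=0.2000): -0.320457
I_{1,1} = -0.282959 + (-0.282959 − (-0.124020))/3 = -0.335939
I_{2,1} = -0.320457 + (-0.320457 − (-0.282959))/3 = -0.332956
I_{2,2} = -0.332956 + (-0.332956 − (-0.335939))/15 = -0.332757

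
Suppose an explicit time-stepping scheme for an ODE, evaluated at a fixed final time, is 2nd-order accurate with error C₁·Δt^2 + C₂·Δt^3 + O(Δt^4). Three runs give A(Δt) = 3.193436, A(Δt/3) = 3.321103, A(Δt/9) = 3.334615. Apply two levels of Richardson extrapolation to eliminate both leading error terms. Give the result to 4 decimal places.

First eliminate the Δt^2 term (factor 3^2 = 9):
  B₁ = (9·3.321103 − 3.193436)/8 = 3.337061
  B₂ = (9·3.334615 − 3.321103)/8 = 3.336304
Then eliminate the Δt^3 term (factor 3^3 = 27):
  (27·3.336304 − 3.337061)/26 = 3.336275

3.3363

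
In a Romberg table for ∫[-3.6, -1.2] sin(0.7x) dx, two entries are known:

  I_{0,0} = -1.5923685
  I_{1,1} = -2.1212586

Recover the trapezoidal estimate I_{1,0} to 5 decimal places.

From I_{1,1} = (4·I_{1,0} − I_{0,0})/3, solve for I_{1,0}:
4·I_{1,0} = 3·(-2.1212586) + (-1.5923685) = -7.9561443
I_{1,0} = -1.9890361

-1.98904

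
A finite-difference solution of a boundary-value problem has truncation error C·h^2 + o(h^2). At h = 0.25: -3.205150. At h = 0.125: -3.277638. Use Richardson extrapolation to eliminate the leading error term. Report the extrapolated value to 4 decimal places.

-3.3018

The leading error scales as h^2; refining by a factor of 2 reduces it by 2^2 = 4.
Extrapolated value = (4·A(h/2) − A(h)) / (4 − 1)
= (4·(-3.277638) − (-3.205150)) / 3
= -9.905402 / 3 = -3.301801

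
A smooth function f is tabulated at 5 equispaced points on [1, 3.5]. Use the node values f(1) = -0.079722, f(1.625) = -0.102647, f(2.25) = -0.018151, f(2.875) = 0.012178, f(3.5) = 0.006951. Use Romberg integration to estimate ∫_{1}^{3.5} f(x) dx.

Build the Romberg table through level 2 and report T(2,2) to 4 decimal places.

-0.1006

T(0,0) (trapezoid, 1 panel, h=2.5000): -0.090964
T(1,0) (trapezoid, 2 panels, h=1.2500): -0.068171
T(2,0) (trapezoid, 4 panels, h=0.6250): -0.090628
T(1,1) = -0.068171 + (-0.068171 − (-0.090964))/3 = -0.060573
T(2,1) = -0.090628 + (-0.090628 − (-0.068171))/3 = -0.098114
T(2,2) = -0.098114 + (-0.098114 − (-0.060573))/15 = -0.100617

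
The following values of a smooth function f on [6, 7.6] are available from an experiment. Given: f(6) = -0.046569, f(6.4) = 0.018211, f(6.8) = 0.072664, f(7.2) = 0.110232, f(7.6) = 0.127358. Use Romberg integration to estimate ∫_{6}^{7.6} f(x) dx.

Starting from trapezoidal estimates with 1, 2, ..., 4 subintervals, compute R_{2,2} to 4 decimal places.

0.0986

R_{0,0} (trapezoid, 1 panel, h=1.6000): 0.064631
R_{1,0} (trapezoid, 2 panels, h=0.8000): 0.090447
R_{2,0} (trapezoid, 4 panels, h=0.4000): 0.096601
R_{1,1} = 0.090447 + (0.090447 − 0.064631)/3 = 0.099052
R_{2,1} = 0.096601 + (0.096601 − 0.090447)/3 = 0.098652
R_{2,2} = 0.098652 + (0.098652 − 0.099052)/15 = 0.098625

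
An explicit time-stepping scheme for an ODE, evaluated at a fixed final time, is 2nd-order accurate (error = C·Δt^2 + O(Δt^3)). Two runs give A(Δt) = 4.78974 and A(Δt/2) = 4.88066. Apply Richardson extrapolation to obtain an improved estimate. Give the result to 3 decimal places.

4.911

Extrapolated value = (4·A(Δt/2) − A(Δt)) / (4 − 1)
= (4·4.88066 − 4.78974) / 3
= 14.73290 / 3 = 4.91097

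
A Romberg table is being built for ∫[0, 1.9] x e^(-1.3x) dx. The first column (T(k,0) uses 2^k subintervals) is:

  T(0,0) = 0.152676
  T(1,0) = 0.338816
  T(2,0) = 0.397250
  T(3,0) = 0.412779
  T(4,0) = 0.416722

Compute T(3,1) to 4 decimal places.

T(3,1) = (4·0.412779 − 0.397250) / 3 = 0.417955

0.4180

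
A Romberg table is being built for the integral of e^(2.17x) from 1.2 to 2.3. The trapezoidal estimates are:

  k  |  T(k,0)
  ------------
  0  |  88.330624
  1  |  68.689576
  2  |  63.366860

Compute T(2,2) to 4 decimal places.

61.5560

T(1,1) = 68.689576 + (68.689576 − 88.330624)/3 = 62.142560
T(2,1) = (4·63.366860 − 68.689576) / 3 = 61.592621
T(2,2) = 61.592621 + (61.592621 − 62.142560)/15 = 61.555958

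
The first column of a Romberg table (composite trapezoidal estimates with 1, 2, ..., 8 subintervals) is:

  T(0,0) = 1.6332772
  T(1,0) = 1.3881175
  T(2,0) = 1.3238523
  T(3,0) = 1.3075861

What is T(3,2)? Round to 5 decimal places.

Richardson extrapolation on the trapezoidal column (denominator 4−1=3):
T(2,1) = 1.3238523 + (1.3238523 − 1.3881175)/3 = 1.3024306
T(3,1) = (4·1.3075861 − 1.3238523) / 3 = 1.3021640
T(3,2) = 1.3021640 + (1.3021640 − 1.3024306)/15 = 1.3021462
(Column j=1 coincides with Simpson's rule on the same nodes.)

1.30215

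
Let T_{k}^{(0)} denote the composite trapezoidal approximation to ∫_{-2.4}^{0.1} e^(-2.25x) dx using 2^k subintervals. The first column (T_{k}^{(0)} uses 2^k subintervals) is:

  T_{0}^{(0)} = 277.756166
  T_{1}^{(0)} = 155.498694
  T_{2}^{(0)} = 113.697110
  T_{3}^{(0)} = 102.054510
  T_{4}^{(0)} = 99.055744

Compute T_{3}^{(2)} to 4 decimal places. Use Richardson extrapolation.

T_{2}^{(1)} = (4·113.697110 − 155.498694) / 3 = 99.763249
T_{3}^{(1)} = (4·102.054510 − 113.697110) / 3 = 98.173643
T_{3}^{(2)} = 98.173643 + (98.173643 − 99.763249)/15 = 98.067669
(Column j=1 coincides with Simpson's rule on the same nodes.)

98.0677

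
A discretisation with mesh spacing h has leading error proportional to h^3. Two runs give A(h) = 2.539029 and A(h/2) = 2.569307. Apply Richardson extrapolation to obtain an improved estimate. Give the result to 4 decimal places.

Extrapolated value = (8·A(h/2) − A(h)) / (8 − 1)
= (8·2.569307 − 2.539029) / 7
= 18.015427 / 7 = 2.573632

2.5736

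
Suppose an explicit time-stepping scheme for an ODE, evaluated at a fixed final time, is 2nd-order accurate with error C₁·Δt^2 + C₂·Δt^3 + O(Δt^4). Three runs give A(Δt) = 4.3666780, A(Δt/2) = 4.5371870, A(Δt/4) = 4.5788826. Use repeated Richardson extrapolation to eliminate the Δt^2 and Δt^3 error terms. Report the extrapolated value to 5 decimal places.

First eliminate the Δt^2 term (factor 2^2 = 4):
  B₁ = (4·4.5371870 − 4.3666780)/3 = 4.5940233
  B₂ = (4·4.5788826 − 4.5371870)/3 = 4.5927811
Then eliminate the Δt^3 term (factor 2^3 = 8):
  (8·4.5927811 − 4.5940233)/7 = 4.5926036

4.59260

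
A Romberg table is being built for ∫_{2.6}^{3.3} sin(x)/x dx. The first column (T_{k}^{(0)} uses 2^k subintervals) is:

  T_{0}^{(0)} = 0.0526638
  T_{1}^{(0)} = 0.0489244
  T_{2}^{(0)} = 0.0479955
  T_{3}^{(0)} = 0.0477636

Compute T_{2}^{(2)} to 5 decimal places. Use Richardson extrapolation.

0.04769

Richardson extrapolation on the trapezoidal column (denominator 4−1=3):
T_{1}^{(1)} = (4·0.0489244 − 0.0526638) / 3 = 0.0476779
T_{2}^{(1)} = 0.0479955 + (0.0479955 − 0.0489244)/3 = 0.0476859
T_{2}^{(2)} = (16·0.0476859 − 0.0476779) / 15 = 0.0476864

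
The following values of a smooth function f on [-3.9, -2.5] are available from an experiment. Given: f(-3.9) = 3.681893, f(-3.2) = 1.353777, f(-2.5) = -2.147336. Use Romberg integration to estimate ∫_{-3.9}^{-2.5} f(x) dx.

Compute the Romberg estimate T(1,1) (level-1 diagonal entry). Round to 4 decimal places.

T(0,0) (trapezoid, 1 panel, h=1.4000): 1.074190
T(1,0) (trapezoid, 2 panels, h=0.7000): 1.484739
T(1,1) = 1.484739 + (1.484739 − 1.074190)/3 = 1.621589

1.6216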